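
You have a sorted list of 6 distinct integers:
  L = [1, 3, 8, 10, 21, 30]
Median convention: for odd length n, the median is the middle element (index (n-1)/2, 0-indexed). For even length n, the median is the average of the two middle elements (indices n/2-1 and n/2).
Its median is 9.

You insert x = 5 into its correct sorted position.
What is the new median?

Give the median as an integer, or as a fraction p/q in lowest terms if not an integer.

Old list (sorted, length 6): [1, 3, 8, 10, 21, 30]
Old median = 9
Insert x = 5
Old length even (6). Middle pair: indices 2,3 = 8,10.
New length odd (7). New median = single middle element.
x = 5: 2 elements are < x, 4 elements are > x.
New sorted list: [1, 3, 5, 8, 10, 21, 30]
New median = 8

Answer: 8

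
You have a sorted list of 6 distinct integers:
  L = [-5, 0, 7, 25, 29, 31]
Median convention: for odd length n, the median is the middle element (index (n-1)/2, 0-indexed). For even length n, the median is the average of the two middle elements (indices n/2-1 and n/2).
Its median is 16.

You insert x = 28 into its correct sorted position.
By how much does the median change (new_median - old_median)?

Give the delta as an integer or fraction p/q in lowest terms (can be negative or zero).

Answer: 9

Derivation:
Old median = 16
After inserting x = 28: new sorted = [-5, 0, 7, 25, 28, 29, 31]
New median = 25
Delta = 25 - 16 = 9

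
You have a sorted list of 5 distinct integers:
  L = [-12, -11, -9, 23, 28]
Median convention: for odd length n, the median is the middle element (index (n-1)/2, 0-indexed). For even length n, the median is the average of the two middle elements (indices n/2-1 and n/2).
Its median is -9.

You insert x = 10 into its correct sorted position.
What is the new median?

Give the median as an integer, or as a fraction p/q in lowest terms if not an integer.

Old list (sorted, length 5): [-12, -11, -9, 23, 28]
Old median = -9
Insert x = 10
Old length odd (5). Middle was index 2 = -9.
New length even (6). New median = avg of two middle elements.
x = 10: 3 elements are < x, 2 elements are > x.
New sorted list: [-12, -11, -9, 10, 23, 28]
New median = 1/2

Answer: 1/2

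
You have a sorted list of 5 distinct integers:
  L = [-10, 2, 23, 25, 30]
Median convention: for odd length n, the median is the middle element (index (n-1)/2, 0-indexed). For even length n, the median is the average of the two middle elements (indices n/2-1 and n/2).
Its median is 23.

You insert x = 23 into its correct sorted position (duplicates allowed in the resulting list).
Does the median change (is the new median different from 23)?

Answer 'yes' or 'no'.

Old median = 23
Insert x = 23
New median = 23
Changed? no

Answer: no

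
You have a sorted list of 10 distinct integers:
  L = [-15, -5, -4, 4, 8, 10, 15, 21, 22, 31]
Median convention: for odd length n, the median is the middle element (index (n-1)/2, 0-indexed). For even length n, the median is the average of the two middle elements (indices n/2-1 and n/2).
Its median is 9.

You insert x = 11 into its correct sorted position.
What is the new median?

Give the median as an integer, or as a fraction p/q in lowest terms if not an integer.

Old list (sorted, length 10): [-15, -5, -4, 4, 8, 10, 15, 21, 22, 31]
Old median = 9
Insert x = 11
Old length even (10). Middle pair: indices 4,5 = 8,10.
New length odd (11). New median = single middle element.
x = 11: 6 elements are < x, 4 elements are > x.
New sorted list: [-15, -5, -4, 4, 8, 10, 11, 15, 21, 22, 31]
New median = 10

Answer: 10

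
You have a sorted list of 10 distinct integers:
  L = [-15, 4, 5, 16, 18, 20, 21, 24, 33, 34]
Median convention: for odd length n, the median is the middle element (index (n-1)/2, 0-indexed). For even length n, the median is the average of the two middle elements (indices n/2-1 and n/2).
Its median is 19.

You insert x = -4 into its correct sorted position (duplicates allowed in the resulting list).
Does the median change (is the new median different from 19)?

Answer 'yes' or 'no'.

Answer: yes

Derivation:
Old median = 19
Insert x = -4
New median = 18
Changed? yes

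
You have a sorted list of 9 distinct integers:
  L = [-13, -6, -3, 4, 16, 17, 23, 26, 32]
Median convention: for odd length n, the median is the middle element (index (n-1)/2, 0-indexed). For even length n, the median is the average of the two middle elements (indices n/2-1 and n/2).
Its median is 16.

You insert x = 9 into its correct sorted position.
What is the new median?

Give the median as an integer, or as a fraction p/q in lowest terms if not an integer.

Old list (sorted, length 9): [-13, -6, -3, 4, 16, 17, 23, 26, 32]
Old median = 16
Insert x = 9
Old length odd (9). Middle was index 4 = 16.
New length even (10). New median = avg of two middle elements.
x = 9: 4 elements are < x, 5 elements are > x.
New sorted list: [-13, -6, -3, 4, 9, 16, 17, 23, 26, 32]
New median = 25/2

Answer: 25/2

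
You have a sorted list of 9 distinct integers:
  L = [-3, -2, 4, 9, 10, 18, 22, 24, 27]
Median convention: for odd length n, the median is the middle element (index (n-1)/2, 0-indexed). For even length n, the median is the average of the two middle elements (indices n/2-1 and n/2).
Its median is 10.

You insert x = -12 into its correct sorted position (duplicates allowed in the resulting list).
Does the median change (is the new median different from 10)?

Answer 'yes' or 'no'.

Answer: yes

Derivation:
Old median = 10
Insert x = -12
New median = 19/2
Changed? yes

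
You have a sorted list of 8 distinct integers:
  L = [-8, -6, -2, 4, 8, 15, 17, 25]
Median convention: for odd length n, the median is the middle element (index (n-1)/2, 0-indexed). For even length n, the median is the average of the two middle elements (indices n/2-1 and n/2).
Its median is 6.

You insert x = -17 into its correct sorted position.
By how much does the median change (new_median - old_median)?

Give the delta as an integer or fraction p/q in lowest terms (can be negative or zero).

Answer: -2

Derivation:
Old median = 6
After inserting x = -17: new sorted = [-17, -8, -6, -2, 4, 8, 15, 17, 25]
New median = 4
Delta = 4 - 6 = -2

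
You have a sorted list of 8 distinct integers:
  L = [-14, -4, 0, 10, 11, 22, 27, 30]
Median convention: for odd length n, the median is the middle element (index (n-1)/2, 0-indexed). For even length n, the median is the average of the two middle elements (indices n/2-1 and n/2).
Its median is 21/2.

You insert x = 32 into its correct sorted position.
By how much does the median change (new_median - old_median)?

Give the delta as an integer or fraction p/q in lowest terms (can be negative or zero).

Answer: 1/2

Derivation:
Old median = 21/2
After inserting x = 32: new sorted = [-14, -4, 0, 10, 11, 22, 27, 30, 32]
New median = 11
Delta = 11 - 21/2 = 1/2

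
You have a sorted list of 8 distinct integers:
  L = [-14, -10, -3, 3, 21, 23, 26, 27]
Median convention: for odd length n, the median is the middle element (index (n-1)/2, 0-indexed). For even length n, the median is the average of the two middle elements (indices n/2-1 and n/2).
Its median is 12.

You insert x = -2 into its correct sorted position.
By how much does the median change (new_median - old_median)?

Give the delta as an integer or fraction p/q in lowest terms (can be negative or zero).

Old median = 12
After inserting x = -2: new sorted = [-14, -10, -3, -2, 3, 21, 23, 26, 27]
New median = 3
Delta = 3 - 12 = -9

Answer: -9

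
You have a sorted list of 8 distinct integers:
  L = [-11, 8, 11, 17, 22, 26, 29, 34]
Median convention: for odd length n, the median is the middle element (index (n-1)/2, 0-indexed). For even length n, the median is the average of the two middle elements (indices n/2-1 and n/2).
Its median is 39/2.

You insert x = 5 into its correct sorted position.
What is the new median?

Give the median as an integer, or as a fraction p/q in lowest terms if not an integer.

Old list (sorted, length 8): [-11, 8, 11, 17, 22, 26, 29, 34]
Old median = 39/2
Insert x = 5
Old length even (8). Middle pair: indices 3,4 = 17,22.
New length odd (9). New median = single middle element.
x = 5: 1 elements are < x, 7 elements are > x.
New sorted list: [-11, 5, 8, 11, 17, 22, 26, 29, 34]
New median = 17

Answer: 17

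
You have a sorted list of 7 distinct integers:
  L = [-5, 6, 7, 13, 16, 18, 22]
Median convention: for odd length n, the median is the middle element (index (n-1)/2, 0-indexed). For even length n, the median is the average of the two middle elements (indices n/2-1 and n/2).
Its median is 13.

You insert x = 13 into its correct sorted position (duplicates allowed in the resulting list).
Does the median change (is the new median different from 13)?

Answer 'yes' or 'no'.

Answer: no

Derivation:
Old median = 13
Insert x = 13
New median = 13
Changed? no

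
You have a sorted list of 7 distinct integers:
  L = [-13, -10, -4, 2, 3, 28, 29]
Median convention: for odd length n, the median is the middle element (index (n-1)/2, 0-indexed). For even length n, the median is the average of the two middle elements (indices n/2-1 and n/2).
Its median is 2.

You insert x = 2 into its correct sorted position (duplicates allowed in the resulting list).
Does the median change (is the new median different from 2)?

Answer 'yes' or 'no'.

Old median = 2
Insert x = 2
New median = 2
Changed? no

Answer: no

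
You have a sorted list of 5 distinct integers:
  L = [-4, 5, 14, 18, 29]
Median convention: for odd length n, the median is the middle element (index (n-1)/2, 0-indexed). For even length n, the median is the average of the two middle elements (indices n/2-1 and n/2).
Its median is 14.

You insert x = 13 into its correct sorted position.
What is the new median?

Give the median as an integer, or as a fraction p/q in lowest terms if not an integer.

Answer: 27/2

Derivation:
Old list (sorted, length 5): [-4, 5, 14, 18, 29]
Old median = 14
Insert x = 13
Old length odd (5). Middle was index 2 = 14.
New length even (6). New median = avg of two middle elements.
x = 13: 2 elements are < x, 3 elements are > x.
New sorted list: [-4, 5, 13, 14, 18, 29]
New median = 27/2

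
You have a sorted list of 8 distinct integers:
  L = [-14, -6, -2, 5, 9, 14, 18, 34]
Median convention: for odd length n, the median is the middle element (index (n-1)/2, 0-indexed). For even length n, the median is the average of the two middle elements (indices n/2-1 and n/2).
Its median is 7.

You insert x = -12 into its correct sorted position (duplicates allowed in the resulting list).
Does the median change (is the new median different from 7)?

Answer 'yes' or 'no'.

Answer: yes

Derivation:
Old median = 7
Insert x = -12
New median = 5
Changed? yes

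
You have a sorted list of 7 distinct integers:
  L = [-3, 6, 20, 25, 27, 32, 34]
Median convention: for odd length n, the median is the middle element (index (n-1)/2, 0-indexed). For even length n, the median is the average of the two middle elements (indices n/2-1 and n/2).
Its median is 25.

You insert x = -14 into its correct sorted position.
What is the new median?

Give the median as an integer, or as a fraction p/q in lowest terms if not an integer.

Answer: 45/2

Derivation:
Old list (sorted, length 7): [-3, 6, 20, 25, 27, 32, 34]
Old median = 25
Insert x = -14
Old length odd (7). Middle was index 3 = 25.
New length even (8). New median = avg of two middle elements.
x = -14: 0 elements are < x, 7 elements are > x.
New sorted list: [-14, -3, 6, 20, 25, 27, 32, 34]
New median = 45/2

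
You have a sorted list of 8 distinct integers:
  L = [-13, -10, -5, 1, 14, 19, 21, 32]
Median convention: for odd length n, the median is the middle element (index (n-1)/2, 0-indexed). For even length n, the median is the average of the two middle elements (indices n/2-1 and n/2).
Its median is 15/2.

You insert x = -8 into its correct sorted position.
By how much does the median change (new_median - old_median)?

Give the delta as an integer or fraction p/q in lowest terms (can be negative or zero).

Old median = 15/2
After inserting x = -8: new sorted = [-13, -10, -8, -5, 1, 14, 19, 21, 32]
New median = 1
Delta = 1 - 15/2 = -13/2

Answer: -13/2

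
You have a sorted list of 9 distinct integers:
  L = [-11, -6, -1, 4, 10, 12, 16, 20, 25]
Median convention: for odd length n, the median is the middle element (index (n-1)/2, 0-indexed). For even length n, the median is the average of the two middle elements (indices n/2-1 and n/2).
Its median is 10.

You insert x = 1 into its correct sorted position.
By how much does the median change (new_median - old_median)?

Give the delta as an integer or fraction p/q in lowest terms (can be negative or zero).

Old median = 10
After inserting x = 1: new sorted = [-11, -6, -1, 1, 4, 10, 12, 16, 20, 25]
New median = 7
Delta = 7 - 10 = -3

Answer: -3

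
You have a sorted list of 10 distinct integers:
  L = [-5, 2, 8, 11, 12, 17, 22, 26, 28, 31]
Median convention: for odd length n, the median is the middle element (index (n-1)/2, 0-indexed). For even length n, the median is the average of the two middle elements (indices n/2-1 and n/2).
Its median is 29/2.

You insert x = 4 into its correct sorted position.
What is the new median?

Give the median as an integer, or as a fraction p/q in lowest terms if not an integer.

Answer: 12

Derivation:
Old list (sorted, length 10): [-5, 2, 8, 11, 12, 17, 22, 26, 28, 31]
Old median = 29/2
Insert x = 4
Old length even (10). Middle pair: indices 4,5 = 12,17.
New length odd (11). New median = single middle element.
x = 4: 2 elements are < x, 8 elements are > x.
New sorted list: [-5, 2, 4, 8, 11, 12, 17, 22, 26, 28, 31]
New median = 12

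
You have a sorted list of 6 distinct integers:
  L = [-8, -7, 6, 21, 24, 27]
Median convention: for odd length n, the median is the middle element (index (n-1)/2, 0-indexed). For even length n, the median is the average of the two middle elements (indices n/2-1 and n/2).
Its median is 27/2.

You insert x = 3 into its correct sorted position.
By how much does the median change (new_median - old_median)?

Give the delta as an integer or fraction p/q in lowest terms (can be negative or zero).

Answer: -15/2

Derivation:
Old median = 27/2
After inserting x = 3: new sorted = [-8, -7, 3, 6, 21, 24, 27]
New median = 6
Delta = 6 - 27/2 = -15/2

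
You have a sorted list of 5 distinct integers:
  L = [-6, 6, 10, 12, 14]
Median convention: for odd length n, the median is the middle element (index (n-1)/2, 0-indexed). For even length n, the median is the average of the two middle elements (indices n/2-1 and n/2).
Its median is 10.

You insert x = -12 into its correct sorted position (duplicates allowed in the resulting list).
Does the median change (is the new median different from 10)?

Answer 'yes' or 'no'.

Answer: yes

Derivation:
Old median = 10
Insert x = -12
New median = 8
Changed? yes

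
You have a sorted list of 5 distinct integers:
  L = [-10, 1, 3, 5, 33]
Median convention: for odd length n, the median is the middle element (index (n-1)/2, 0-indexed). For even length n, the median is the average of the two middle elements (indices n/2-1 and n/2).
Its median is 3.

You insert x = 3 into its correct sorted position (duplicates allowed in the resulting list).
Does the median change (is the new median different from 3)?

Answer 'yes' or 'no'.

Answer: no

Derivation:
Old median = 3
Insert x = 3
New median = 3
Changed? no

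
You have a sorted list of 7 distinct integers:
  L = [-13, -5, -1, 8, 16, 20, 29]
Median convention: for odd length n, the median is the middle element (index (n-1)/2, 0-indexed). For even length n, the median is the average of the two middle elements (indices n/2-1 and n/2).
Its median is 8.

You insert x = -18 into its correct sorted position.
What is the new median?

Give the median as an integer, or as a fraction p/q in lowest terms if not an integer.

Answer: 7/2

Derivation:
Old list (sorted, length 7): [-13, -5, -1, 8, 16, 20, 29]
Old median = 8
Insert x = -18
Old length odd (7). Middle was index 3 = 8.
New length even (8). New median = avg of two middle elements.
x = -18: 0 elements are < x, 7 elements are > x.
New sorted list: [-18, -13, -5, -1, 8, 16, 20, 29]
New median = 7/2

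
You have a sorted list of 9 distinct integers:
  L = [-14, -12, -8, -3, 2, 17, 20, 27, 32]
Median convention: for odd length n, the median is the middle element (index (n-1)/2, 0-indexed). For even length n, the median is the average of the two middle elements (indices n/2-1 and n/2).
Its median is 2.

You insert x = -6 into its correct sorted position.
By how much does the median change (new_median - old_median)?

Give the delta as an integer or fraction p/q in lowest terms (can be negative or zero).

Old median = 2
After inserting x = -6: new sorted = [-14, -12, -8, -6, -3, 2, 17, 20, 27, 32]
New median = -1/2
Delta = -1/2 - 2 = -5/2

Answer: -5/2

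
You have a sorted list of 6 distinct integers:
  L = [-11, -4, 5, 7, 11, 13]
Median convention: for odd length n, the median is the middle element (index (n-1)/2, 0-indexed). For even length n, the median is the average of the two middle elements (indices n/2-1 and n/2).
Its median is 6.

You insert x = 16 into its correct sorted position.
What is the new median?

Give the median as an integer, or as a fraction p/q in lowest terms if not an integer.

Answer: 7

Derivation:
Old list (sorted, length 6): [-11, -4, 5, 7, 11, 13]
Old median = 6
Insert x = 16
Old length even (6). Middle pair: indices 2,3 = 5,7.
New length odd (7). New median = single middle element.
x = 16: 6 elements are < x, 0 elements are > x.
New sorted list: [-11, -4, 5, 7, 11, 13, 16]
New median = 7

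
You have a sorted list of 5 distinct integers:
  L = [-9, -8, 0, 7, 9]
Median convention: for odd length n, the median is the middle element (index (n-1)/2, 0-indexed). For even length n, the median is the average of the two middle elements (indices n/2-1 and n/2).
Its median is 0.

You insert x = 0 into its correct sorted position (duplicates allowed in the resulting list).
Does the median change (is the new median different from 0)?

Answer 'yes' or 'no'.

Answer: no

Derivation:
Old median = 0
Insert x = 0
New median = 0
Changed? no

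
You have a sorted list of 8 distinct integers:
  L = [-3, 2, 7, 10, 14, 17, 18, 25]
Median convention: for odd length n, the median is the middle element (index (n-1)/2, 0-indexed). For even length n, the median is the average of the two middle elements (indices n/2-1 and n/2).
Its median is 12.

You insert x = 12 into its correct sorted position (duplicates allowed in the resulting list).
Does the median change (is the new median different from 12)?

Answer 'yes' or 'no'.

Answer: no

Derivation:
Old median = 12
Insert x = 12
New median = 12
Changed? no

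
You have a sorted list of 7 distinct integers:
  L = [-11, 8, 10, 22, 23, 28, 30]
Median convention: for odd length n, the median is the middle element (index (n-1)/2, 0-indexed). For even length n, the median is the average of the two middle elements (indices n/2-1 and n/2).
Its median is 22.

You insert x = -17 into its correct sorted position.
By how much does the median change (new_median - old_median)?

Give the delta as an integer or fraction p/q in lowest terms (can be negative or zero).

Answer: -6

Derivation:
Old median = 22
After inserting x = -17: new sorted = [-17, -11, 8, 10, 22, 23, 28, 30]
New median = 16
Delta = 16 - 22 = -6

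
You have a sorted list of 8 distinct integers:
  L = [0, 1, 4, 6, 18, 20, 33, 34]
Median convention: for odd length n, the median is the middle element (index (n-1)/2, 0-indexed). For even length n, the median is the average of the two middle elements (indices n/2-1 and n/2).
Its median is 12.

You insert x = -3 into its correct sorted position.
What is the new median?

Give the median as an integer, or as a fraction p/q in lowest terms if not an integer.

Answer: 6

Derivation:
Old list (sorted, length 8): [0, 1, 4, 6, 18, 20, 33, 34]
Old median = 12
Insert x = -3
Old length even (8). Middle pair: indices 3,4 = 6,18.
New length odd (9). New median = single middle element.
x = -3: 0 elements are < x, 8 elements are > x.
New sorted list: [-3, 0, 1, 4, 6, 18, 20, 33, 34]
New median = 6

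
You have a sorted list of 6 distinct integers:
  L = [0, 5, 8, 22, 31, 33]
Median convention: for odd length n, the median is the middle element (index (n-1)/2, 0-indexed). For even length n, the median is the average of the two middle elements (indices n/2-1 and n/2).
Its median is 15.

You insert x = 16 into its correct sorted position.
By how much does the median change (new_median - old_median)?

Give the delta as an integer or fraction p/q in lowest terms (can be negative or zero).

Old median = 15
After inserting x = 16: new sorted = [0, 5, 8, 16, 22, 31, 33]
New median = 16
Delta = 16 - 15 = 1

Answer: 1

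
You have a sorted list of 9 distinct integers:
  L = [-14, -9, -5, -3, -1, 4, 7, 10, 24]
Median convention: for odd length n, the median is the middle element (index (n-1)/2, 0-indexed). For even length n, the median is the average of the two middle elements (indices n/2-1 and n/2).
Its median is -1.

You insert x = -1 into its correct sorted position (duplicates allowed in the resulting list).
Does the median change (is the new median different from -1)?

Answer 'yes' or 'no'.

Old median = -1
Insert x = -1
New median = -1
Changed? no

Answer: no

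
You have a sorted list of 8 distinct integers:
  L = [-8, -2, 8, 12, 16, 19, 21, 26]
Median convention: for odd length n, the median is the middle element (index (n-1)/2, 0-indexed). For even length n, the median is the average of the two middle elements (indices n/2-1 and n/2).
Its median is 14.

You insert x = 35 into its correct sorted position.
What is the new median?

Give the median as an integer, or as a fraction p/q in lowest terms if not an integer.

Old list (sorted, length 8): [-8, -2, 8, 12, 16, 19, 21, 26]
Old median = 14
Insert x = 35
Old length even (8). Middle pair: indices 3,4 = 12,16.
New length odd (9). New median = single middle element.
x = 35: 8 elements are < x, 0 elements are > x.
New sorted list: [-8, -2, 8, 12, 16, 19, 21, 26, 35]
New median = 16

Answer: 16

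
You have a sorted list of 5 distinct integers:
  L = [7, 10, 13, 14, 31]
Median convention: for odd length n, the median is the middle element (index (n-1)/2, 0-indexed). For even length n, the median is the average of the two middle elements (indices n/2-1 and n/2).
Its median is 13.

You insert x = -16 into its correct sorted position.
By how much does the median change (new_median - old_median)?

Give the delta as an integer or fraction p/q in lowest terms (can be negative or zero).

Old median = 13
After inserting x = -16: new sorted = [-16, 7, 10, 13, 14, 31]
New median = 23/2
Delta = 23/2 - 13 = -3/2

Answer: -3/2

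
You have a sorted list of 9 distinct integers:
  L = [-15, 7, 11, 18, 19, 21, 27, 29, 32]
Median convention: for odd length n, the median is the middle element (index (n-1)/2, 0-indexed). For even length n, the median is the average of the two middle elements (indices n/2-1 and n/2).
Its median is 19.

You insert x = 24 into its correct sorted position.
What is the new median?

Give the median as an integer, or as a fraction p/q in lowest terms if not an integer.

Answer: 20

Derivation:
Old list (sorted, length 9): [-15, 7, 11, 18, 19, 21, 27, 29, 32]
Old median = 19
Insert x = 24
Old length odd (9). Middle was index 4 = 19.
New length even (10). New median = avg of two middle elements.
x = 24: 6 elements are < x, 3 elements are > x.
New sorted list: [-15, 7, 11, 18, 19, 21, 24, 27, 29, 32]
New median = 20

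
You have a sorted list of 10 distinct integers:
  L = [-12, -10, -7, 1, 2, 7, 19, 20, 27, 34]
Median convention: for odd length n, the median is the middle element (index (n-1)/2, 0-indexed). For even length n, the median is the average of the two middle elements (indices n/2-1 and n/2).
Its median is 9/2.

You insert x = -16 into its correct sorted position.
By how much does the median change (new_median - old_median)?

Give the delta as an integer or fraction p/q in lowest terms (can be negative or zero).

Answer: -5/2

Derivation:
Old median = 9/2
After inserting x = -16: new sorted = [-16, -12, -10, -7, 1, 2, 7, 19, 20, 27, 34]
New median = 2
Delta = 2 - 9/2 = -5/2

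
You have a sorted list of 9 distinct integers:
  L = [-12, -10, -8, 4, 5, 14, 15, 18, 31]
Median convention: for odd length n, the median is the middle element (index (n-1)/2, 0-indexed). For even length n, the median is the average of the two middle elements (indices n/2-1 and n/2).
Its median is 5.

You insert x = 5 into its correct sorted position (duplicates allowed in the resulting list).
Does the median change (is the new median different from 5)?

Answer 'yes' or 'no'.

Old median = 5
Insert x = 5
New median = 5
Changed? no

Answer: no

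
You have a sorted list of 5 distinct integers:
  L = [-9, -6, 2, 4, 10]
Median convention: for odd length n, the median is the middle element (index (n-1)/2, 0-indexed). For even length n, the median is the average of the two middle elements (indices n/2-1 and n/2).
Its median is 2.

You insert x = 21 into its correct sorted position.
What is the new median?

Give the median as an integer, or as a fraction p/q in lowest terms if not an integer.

Answer: 3

Derivation:
Old list (sorted, length 5): [-9, -6, 2, 4, 10]
Old median = 2
Insert x = 21
Old length odd (5). Middle was index 2 = 2.
New length even (6). New median = avg of two middle elements.
x = 21: 5 elements are < x, 0 elements are > x.
New sorted list: [-9, -6, 2, 4, 10, 21]
New median = 3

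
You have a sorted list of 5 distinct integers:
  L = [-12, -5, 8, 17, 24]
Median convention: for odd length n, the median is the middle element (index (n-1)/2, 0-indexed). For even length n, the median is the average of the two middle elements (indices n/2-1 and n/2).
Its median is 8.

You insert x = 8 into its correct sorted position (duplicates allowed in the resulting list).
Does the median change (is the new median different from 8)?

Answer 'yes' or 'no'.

Answer: no

Derivation:
Old median = 8
Insert x = 8
New median = 8
Changed? no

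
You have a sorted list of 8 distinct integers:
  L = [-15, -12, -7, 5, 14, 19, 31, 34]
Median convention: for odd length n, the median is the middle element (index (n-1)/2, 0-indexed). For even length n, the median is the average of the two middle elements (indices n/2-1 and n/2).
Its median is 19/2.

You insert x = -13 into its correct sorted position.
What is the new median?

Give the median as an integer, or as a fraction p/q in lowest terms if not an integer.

Answer: 5

Derivation:
Old list (sorted, length 8): [-15, -12, -7, 5, 14, 19, 31, 34]
Old median = 19/2
Insert x = -13
Old length even (8). Middle pair: indices 3,4 = 5,14.
New length odd (9). New median = single middle element.
x = -13: 1 elements are < x, 7 elements are > x.
New sorted list: [-15, -13, -12, -7, 5, 14, 19, 31, 34]
New median = 5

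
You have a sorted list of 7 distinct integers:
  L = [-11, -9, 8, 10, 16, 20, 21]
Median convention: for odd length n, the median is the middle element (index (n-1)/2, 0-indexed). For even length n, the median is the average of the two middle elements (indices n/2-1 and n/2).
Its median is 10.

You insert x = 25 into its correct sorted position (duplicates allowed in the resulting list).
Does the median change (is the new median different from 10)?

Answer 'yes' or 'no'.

Answer: yes

Derivation:
Old median = 10
Insert x = 25
New median = 13
Changed? yes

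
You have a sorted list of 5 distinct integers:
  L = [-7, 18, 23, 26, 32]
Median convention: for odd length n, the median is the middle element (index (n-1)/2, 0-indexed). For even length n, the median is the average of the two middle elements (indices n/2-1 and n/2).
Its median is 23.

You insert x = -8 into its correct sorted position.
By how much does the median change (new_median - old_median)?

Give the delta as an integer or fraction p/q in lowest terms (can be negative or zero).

Old median = 23
After inserting x = -8: new sorted = [-8, -7, 18, 23, 26, 32]
New median = 41/2
Delta = 41/2 - 23 = -5/2

Answer: -5/2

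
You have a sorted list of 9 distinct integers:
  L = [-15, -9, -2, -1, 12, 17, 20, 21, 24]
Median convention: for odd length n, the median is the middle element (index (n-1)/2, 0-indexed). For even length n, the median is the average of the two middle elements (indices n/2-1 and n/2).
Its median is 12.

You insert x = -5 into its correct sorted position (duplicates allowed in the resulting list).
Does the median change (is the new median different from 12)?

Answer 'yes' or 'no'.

Old median = 12
Insert x = -5
New median = 11/2
Changed? yes

Answer: yes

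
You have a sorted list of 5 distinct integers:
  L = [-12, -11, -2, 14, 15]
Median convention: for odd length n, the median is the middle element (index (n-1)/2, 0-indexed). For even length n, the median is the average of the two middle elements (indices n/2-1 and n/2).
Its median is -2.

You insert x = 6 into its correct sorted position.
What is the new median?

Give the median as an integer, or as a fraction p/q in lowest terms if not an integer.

Answer: 2

Derivation:
Old list (sorted, length 5): [-12, -11, -2, 14, 15]
Old median = -2
Insert x = 6
Old length odd (5). Middle was index 2 = -2.
New length even (6). New median = avg of two middle elements.
x = 6: 3 elements are < x, 2 elements are > x.
New sorted list: [-12, -11, -2, 6, 14, 15]
New median = 2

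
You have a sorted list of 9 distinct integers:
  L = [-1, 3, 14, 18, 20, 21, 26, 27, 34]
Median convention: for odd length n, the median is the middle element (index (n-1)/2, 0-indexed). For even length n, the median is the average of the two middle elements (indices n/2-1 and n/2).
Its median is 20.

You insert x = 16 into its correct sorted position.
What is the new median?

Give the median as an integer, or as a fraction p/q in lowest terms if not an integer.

Answer: 19

Derivation:
Old list (sorted, length 9): [-1, 3, 14, 18, 20, 21, 26, 27, 34]
Old median = 20
Insert x = 16
Old length odd (9). Middle was index 4 = 20.
New length even (10). New median = avg of two middle elements.
x = 16: 3 elements are < x, 6 elements are > x.
New sorted list: [-1, 3, 14, 16, 18, 20, 21, 26, 27, 34]
New median = 19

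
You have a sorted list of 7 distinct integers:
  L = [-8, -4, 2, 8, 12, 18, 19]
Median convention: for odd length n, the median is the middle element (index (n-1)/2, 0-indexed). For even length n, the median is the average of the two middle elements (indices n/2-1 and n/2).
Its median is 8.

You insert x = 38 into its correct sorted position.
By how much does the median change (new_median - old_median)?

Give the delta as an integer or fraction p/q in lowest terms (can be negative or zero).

Answer: 2

Derivation:
Old median = 8
After inserting x = 38: new sorted = [-8, -4, 2, 8, 12, 18, 19, 38]
New median = 10
Delta = 10 - 8 = 2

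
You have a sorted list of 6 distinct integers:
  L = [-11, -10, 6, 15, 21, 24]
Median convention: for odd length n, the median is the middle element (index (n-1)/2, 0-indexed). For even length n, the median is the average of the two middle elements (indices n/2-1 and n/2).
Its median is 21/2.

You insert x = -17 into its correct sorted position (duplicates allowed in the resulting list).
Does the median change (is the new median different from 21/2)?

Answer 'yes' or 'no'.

Old median = 21/2
Insert x = -17
New median = 6
Changed? yes

Answer: yes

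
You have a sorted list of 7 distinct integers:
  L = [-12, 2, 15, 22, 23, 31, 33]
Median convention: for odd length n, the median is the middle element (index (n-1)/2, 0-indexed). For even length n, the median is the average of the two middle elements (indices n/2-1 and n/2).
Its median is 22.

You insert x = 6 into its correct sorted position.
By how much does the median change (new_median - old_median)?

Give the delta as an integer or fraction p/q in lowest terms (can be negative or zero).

Old median = 22
After inserting x = 6: new sorted = [-12, 2, 6, 15, 22, 23, 31, 33]
New median = 37/2
Delta = 37/2 - 22 = -7/2

Answer: -7/2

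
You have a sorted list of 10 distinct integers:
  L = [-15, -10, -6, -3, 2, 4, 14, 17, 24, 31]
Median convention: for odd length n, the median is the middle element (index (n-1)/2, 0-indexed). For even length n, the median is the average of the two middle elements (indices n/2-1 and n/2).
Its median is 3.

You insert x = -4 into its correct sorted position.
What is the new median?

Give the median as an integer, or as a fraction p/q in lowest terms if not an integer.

Old list (sorted, length 10): [-15, -10, -6, -3, 2, 4, 14, 17, 24, 31]
Old median = 3
Insert x = -4
Old length even (10). Middle pair: indices 4,5 = 2,4.
New length odd (11). New median = single middle element.
x = -4: 3 elements are < x, 7 elements are > x.
New sorted list: [-15, -10, -6, -4, -3, 2, 4, 14, 17, 24, 31]
New median = 2

Answer: 2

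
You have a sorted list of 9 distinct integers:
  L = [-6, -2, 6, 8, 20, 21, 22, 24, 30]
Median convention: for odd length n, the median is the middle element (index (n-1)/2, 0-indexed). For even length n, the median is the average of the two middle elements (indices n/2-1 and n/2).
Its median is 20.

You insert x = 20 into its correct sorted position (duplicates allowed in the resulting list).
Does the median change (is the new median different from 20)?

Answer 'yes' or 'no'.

Answer: no

Derivation:
Old median = 20
Insert x = 20
New median = 20
Changed? no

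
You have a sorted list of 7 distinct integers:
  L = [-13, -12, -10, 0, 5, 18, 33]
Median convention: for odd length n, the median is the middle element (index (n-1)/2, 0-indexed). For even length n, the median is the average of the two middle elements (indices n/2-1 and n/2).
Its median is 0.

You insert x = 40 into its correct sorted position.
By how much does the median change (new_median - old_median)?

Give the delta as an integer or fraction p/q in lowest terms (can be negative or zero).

Answer: 5/2

Derivation:
Old median = 0
After inserting x = 40: new sorted = [-13, -12, -10, 0, 5, 18, 33, 40]
New median = 5/2
Delta = 5/2 - 0 = 5/2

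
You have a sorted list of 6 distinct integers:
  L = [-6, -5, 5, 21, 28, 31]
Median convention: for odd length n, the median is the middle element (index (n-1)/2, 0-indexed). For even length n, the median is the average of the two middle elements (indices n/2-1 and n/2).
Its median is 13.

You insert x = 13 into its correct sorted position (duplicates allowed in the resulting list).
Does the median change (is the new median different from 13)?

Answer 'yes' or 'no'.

Old median = 13
Insert x = 13
New median = 13
Changed? no

Answer: no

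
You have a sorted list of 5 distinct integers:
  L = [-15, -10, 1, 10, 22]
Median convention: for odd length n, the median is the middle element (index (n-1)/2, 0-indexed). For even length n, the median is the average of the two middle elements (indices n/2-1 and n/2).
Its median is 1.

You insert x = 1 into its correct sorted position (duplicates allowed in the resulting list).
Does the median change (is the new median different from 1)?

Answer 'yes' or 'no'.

Old median = 1
Insert x = 1
New median = 1
Changed? no

Answer: no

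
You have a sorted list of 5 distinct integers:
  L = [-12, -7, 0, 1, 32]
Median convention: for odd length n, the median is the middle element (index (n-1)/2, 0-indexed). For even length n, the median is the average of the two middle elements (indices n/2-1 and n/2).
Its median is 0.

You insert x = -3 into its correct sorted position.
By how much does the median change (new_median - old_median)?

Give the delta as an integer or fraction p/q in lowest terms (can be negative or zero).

Answer: -3/2

Derivation:
Old median = 0
After inserting x = -3: new sorted = [-12, -7, -3, 0, 1, 32]
New median = -3/2
Delta = -3/2 - 0 = -3/2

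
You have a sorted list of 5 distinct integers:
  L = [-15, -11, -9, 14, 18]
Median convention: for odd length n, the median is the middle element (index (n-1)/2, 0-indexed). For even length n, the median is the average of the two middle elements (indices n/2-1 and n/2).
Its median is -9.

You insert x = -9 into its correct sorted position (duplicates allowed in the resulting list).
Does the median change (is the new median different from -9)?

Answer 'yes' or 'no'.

Answer: no

Derivation:
Old median = -9
Insert x = -9
New median = -9
Changed? no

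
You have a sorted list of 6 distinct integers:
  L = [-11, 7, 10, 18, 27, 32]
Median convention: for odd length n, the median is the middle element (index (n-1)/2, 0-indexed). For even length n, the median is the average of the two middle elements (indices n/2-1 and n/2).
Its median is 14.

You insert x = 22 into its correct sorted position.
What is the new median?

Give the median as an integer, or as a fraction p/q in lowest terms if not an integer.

Old list (sorted, length 6): [-11, 7, 10, 18, 27, 32]
Old median = 14
Insert x = 22
Old length even (6). Middle pair: indices 2,3 = 10,18.
New length odd (7). New median = single middle element.
x = 22: 4 elements are < x, 2 elements are > x.
New sorted list: [-11, 7, 10, 18, 22, 27, 32]
New median = 18

Answer: 18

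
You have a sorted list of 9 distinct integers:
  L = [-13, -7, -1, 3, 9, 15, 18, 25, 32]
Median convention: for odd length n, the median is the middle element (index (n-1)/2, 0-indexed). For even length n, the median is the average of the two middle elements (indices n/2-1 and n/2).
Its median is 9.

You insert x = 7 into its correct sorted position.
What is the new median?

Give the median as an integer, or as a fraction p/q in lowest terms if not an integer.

Old list (sorted, length 9): [-13, -7, -1, 3, 9, 15, 18, 25, 32]
Old median = 9
Insert x = 7
Old length odd (9). Middle was index 4 = 9.
New length even (10). New median = avg of two middle elements.
x = 7: 4 elements are < x, 5 elements are > x.
New sorted list: [-13, -7, -1, 3, 7, 9, 15, 18, 25, 32]
New median = 8

Answer: 8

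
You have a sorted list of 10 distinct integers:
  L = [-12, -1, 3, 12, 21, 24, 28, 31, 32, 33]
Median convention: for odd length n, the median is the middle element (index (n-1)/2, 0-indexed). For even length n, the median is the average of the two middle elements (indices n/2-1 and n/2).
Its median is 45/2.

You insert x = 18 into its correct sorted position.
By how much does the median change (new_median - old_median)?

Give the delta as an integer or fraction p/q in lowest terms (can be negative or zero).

Old median = 45/2
After inserting x = 18: new sorted = [-12, -1, 3, 12, 18, 21, 24, 28, 31, 32, 33]
New median = 21
Delta = 21 - 45/2 = -3/2

Answer: -3/2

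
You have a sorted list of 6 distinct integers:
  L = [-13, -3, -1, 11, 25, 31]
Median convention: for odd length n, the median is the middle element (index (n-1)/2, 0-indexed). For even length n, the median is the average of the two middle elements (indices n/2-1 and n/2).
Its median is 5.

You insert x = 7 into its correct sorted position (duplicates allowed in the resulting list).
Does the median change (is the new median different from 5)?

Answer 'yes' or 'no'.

Old median = 5
Insert x = 7
New median = 7
Changed? yes

Answer: yes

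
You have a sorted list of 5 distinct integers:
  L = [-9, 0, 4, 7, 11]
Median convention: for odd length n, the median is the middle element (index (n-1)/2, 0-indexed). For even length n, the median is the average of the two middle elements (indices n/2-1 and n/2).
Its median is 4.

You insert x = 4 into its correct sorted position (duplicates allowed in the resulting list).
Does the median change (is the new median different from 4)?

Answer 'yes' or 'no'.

Old median = 4
Insert x = 4
New median = 4
Changed? no

Answer: no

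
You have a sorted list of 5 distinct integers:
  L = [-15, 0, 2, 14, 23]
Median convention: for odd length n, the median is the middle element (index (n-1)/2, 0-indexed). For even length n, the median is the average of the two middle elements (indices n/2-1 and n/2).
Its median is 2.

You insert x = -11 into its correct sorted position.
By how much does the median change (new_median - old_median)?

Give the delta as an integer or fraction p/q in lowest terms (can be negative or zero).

Answer: -1

Derivation:
Old median = 2
After inserting x = -11: new sorted = [-15, -11, 0, 2, 14, 23]
New median = 1
Delta = 1 - 2 = -1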